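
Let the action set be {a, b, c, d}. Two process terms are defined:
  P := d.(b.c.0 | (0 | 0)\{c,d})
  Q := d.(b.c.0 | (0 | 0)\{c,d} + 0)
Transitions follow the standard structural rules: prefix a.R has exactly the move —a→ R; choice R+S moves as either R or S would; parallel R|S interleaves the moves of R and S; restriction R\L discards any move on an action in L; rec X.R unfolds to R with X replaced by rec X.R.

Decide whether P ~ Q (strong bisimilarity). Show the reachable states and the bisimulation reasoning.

P's transition system — 4 states:
  p0 = d.(b.c.0 | (0 | 0)\{c,d}) :: ··d··> p1
  p1 = b.c.0 | (0 | 0)\{c,d} :: ··b··> p2
  p2 = c.0 | (0 | 0)\{c,d} :: ··c··> p3
  p3 = 0 | (0 | 0)\{c,d} :: ·
Q's transition system — 4 states:
  q0 = d.(b.c.0 | (0 | 0)\{c,d} + 0) :: ··d··> q1
  q1 = b.c.0 | (0 | 0)\{c,d} + 0 :: ··b··> q2
  q2 = c.0 | (0 | 0)\{c,d} :: ··c··> q3
  q3 = 0 | (0 | 0)\{c,d} :: ·
Partition-refinement fixed point:
  B0 = {p0, q0}
  B1 = {p1, q1}
  B2 = {p2, q2}
  B3 = {p3, q3}
p0 ∈ B0, q0 ∈ B0 → same block

bisimilar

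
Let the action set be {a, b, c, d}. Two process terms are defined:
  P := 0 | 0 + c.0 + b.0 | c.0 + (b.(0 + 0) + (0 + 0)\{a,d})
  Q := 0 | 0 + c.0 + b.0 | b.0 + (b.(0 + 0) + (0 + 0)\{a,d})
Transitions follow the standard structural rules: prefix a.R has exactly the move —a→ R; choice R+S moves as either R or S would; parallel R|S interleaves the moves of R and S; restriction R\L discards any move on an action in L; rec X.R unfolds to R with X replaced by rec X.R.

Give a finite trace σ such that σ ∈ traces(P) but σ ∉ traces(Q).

P's transition system — 6 states:
  s0 = 0 | 0 + c.0 + b.0 | c.0 + (b.(0 + 0) + (0 + 0)\{a,d}) has moves --b--▸ s1, --b--▸ s2, --c--▸ s3, --c--▸ s4
  s1 = 0 + 0 has moves ∅
  s2 = 0 | c.0 has moves --c--▸ s5
  s3 = 0 has moves ∅
  s4 = b.0 | 0 has moves --b--▸ s5
  s5 = 0 | 0 has moves ∅
Q's transition system — 6 states:
  t0 = 0 | 0 + c.0 + b.0 | b.0 + (b.(0 + 0) + (0 + 0)\{a,d}) has moves --b--▸ t1, --b--▸ t2, --b--▸ t3, --c--▸ t4
  t1 = 0 + 0 has moves ∅
  t2 = 0 | b.0 has moves --b--▸ t5
  t3 = b.0 | 0 has moves --b--▸ t5
  t4 = 0 has moves ∅
  t5 = 0 | 0 has moves ∅
Trace ⟨bc⟩ through P, begin at {s0}:
  [1] b ⇒ {s1, s2}
  [2] c ⇒ {s5}
  ✓ P
Trace ⟨bc⟩ through Q, begin at {t0}:
  [1] b ⇒ {t1, t2, t3}
  [2] c ⇒ no successor for Q

bc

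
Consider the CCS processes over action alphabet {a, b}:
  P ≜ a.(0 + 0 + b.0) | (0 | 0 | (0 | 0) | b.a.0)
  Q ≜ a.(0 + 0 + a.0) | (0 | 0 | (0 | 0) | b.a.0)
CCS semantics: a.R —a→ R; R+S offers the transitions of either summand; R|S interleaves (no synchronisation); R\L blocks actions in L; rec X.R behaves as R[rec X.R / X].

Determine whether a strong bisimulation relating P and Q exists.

P's transition system — 9 states:
  p0 = a.(0 + 0 + b.0) | (0 | 0 | (0 | 0) | b.a.0) ⊢ =a=> p1, =b=> p2
  p1 = (0 + 0 + b.0) | (0 | 0 | (0 | 0) | b.a.0) ⊢ =b=> p3, =b=> p4
  p2 = a.(0 + 0 + b.0) | (0 | 0 | (0 | 0) | a.0) ⊢ =a=> p3, =a=> p5
  p3 = (0 + 0 + b.0) | (0 | 0 | (0 | 0) | a.0) ⊢ =a=> p6, =b=> p7
  p4 = 0 | (0 | 0 | (0 | 0) | b.a.0) ⊢ =b=> p7
  p5 = a.(0 + 0 + b.0) | (0 | 0 | (0 | 0) | 0) ⊢ =a=> p6
  p6 = (0 + 0 + b.0) | (0 | 0 | (0 | 0) | 0) ⊢ =b=> p8
  p7 = 0 | (0 | 0 | (0 | 0) | a.0) ⊢ =a=> p8
  p8 = 0 | (0 | 0 | (0 | 0) | 0) ⊢ stopped
Q's transition system — 9 states:
  q0 = a.(0 + 0 + a.0) | (0 | 0 | (0 | 0) | b.a.0) ⊢ =a=> q1, =b=> q2
  q1 = (0 + 0 + a.0) | (0 | 0 | (0 | 0) | b.a.0) ⊢ =a=> q3, =b=> q4
  q2 = a.(0 + 0 + a.0) | (0 | 0 | (0 | 0) | a.0) ⊢ =a=> q4, =a=> q5
  q3 = 0 | (0 | 0 | (0 | 0) | b.a.0) ⊢ =b=> q6
  q4 = (0 + 0 + a.0) | (0 | 0 | (0 | 0) | a.0) ⊢ =a=> q6, =a=> q7
  q5 = a.(0 + 0 + a.0) | (0 | 0 | (0 | 0) | 0) ⊢ =a=> q7
  q6 = 0 | (0 | 0 | (0 | 0) | a.0) ⊢ =a=> q8
  q7 = (0 + 0 + a.0) | (0 | 0 | (0 | 0) | 0) ⊢ =a=> q8
  q8 = 0 | (0 | 0 | (0 | 0) | 0) ⊢ stopped
Partition-refinement fixed point:
  B0 = {p0}
  B1 = {p2}
  B2 = {p5}
  B3 = {p6}
  B4 = {p8, q8}
  B5 = {p3}
  B6 = {p7, q6, q7}
  B7 = {p1}
  B8 = {p4, q3}
  B9 = {q0}
  B10 = {q1}
  B11 = {q4, q5}
  B12 = {q2}
p0 ∈ B0, q0 ∈ B9 → different blocks

NO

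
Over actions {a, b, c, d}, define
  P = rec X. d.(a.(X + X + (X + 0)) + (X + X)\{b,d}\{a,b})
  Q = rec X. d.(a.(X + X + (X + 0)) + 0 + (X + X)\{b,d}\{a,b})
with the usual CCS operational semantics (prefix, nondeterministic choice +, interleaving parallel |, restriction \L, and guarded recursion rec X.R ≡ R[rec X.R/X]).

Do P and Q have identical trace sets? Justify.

YES

P's transition system — 3 states:
  u0 = rec X. d.(a.(X + X + (X + 0)) + (X + X)\{b,d}\{a,b}) :: =d=> u1
  u1 = a.((rec X. d.(a.(X + X + (X + 0)) + (X + X)\{b,d}\{a,b})) + (rec X. d.(a.(X + X + (X + 0)) + (X + X)\{b,d}\{a,b})) + ((rec X. d.(a.(X + X + (X + 0)) + (X + X)\{b,d}\{a,b})) + 0)) + ((rec X. d.(a.(X + X + (X + 0)) + (X + X)\{b,d}\{a,b})) + (rec X. d.(a.(X + X + (X + 0)) + (X + X)\{b,d}\{a,b})))\{b,d}\{a,b} :: =a=> u2
  u2 = (rec X. d.(a.(X + X + (X + 0)) + (X + X)\{b,d}\{a,b})) + (rec X. d.(a.(X + X + (X + 0)) + (X + X)\{b,d}\{a,b})) + ((rec X. d.(a.(X + X + (X + 0)) + (X + X)\{b,d}\{a,b})) + 0) :: =d=> u1
Q's transition system — 3 states:
  v0 = rec X. d.(a.(X + X + (X + 0)) + 0 + (X + X)\{b,d}\{a,b}) :: =d=> v1
  v1 = a.((rec X. d.(a.(X + X + (X + 0)) + 0 + (X + X)\{b,d}\{a,b})) + (rec X. d.(a.(X + X + (X + 0)) + 0 + (X + X)\{b,d}\{a,b})) + ((rec X. d.(a.(X + X + (X + 0)) + 0 + (X + X)\{b,d}\{a,b})) + 0)) + 0 + ((rec X. d.(a.(X + X + (X + 0)) + 0 + (X + X)\{b,d}\{a,b})) + (rec X. d.(a.(X + X + (X + 0)) + 0 + (X + X)\{b,d}\{a,b})))\{b,d}\{a,b} :: =a=> v2
  v2 = (rec X. d.(a.(X + X + (X + 0)) + 0 + (X + X)\{b,d}\{a,b})) + (rec X. d.(a.(X + X + (X + 0)) + 0 + (X + X)\{b,d}\{a,b})) + ((rec X. d.(a.(X + X + (X + 0)) + 0 + (X + X)\{b,d}\{a,b})) + 0) :: =d=> v1
Coarsest stable partition (strong bisimilarity classes):
  B0 = {u0, u2, v0, v2}
  B1 = {u1, v1}
u0 ∈ B0, v0 ∈ B0 → same block
Bisimilar ⇒ trace-equivalent.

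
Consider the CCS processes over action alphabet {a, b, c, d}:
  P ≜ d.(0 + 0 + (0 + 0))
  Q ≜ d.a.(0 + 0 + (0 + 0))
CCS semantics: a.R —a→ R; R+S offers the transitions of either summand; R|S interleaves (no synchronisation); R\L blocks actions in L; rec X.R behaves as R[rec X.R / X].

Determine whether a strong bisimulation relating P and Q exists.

P ≁ Q

Reachable graph of P (2 states):
  m0 = d.(0 + 0 + (0 + 0)) → ··d··> m1
  m1 = 0 + 0 + (0 + 0) → (no moves)
Reachable graph of Q (3 states):
  n0 = d.a.(0 + 0 + (0 + 0)) → ··d··> n1
  n1 = a.(0 + 0 + (0 + 0)) → ··a··> n2
  n2 = 0 + 0 + (0 + 0) → (no moves)
Partition-refinement fixed point:
  B0 = {m0}
  B1 = {m1, n2}
  B2 = {n0}
  B3 = {n1}
m0 ∈ B0, n0 ∈ B2 → different blocks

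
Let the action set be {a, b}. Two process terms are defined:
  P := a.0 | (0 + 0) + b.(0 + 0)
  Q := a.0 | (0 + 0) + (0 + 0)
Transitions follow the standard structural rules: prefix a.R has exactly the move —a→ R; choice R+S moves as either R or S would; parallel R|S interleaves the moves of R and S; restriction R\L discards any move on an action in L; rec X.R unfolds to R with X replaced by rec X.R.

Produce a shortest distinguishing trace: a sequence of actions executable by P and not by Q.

LTS(P): 3 reachable states
  u0 = a.0 | (0 + 0) + b.(0 + 0) :: -a-> u1, -b-> u2
  u1 = 0 | (0 + 0) :: (no moves)
  u2 = 0 + 0 :: (no moves)
LTS(Q): 2 reachable states
  v0 = a.0 | (0 + 0) + (0 + 0) :: -a-> v1
  v1 = 0 | (0 + 0) :: (no moves)
Run σ = ⟨b⟩ on P: start {u0}
  after b @ step 1: {u2}
  — P admits the full trace.
Run σ = ⟨b⟩ on Q: start {v0}
  after b @ step 1: no successor for Q

b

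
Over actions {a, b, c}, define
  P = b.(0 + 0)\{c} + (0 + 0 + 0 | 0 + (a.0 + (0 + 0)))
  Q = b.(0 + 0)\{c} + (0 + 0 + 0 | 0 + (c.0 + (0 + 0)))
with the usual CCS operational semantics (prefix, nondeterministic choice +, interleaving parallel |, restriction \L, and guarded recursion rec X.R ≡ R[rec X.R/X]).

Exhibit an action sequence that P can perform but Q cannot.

a

LTS(P): 3 reachable states
  m0 = b.(0 + 0)\{c} + (0 + 0 + 0 | 0 + (a.0 + (0 + 0))) ⊢ ··a··> m1, ··b··> m2
  m1 = 0 ⊢ stopped
  m2 = (0 + 0)\{c} ⊢ stopped
LTS(Q): 3 reachable states
  n0 = b.(0 + 0)\{c} + (0 + 0 + 0 | 0 + (c.0 + (0 + 0))) ⊢ ··b··> n1, ··c··> n2
  n1 = (0 + 0)\{c} ⊢ stopped
  n2 = 0 ⊢ stopped
Trace ⟨a⟩ through P, begin at {m0}:
  [1] a ⇒ {m1}
  P completes σ.
Trace ⟨a⟩ through Q, begin at {n0}:
  [1] a ⇒ ∅  — Q cannot continue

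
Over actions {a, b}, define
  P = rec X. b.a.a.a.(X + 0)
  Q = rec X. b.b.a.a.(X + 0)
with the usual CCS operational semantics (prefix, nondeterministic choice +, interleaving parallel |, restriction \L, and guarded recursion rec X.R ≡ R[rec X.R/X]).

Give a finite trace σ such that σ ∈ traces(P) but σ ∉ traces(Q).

LTS(P): 5 reachable states
  s0 = rec X. b.a.a.a.(X + 0) → ··b··> s1
  s1 = a.a.a.((rec X. b.a.a.a.(X + 0)) + 0) → ··a··> s2
  s2 = a.a.((rec X. b.a.a.a.(X + 0)) + 0) → ··a··> s3
  s3 = a.((rec X. b.a.a.a.(X + 0)) + 0) → ··a··> s4
  s4 = (rec X. b.a.a.a.(X + 0)) + 0 → ··b··> s1
LTS(Q): 5 reachable states
  t0 = rec X. b.b.a.a.(X + 0) → ··b··> t1
  t1 = b.a.a.((rec X. b.b.a.a.(X + 0)) + 0) → ··b··> t2
  t2 = a.a.((rec X. b.b.a.a.(X + 0)) + 0) → ··a··> t3
  t3 = a.((rec X. b.b.a.a.(X + 0)) + 0) → ··a··> t4
  t4 = (rec X. b.b.a.a.(X + 0)) + 0 → ··b··> t1
Executing ba from P (initial set {s0}):
  [1] b ⇒ {s1}
  [2] a ⇒ {s2}
  P completes σ.
Executing ba from Q (initial set {t0}):
  [1] b ⇒ {t1}
  [2] a ⇒ no successor for Q

ba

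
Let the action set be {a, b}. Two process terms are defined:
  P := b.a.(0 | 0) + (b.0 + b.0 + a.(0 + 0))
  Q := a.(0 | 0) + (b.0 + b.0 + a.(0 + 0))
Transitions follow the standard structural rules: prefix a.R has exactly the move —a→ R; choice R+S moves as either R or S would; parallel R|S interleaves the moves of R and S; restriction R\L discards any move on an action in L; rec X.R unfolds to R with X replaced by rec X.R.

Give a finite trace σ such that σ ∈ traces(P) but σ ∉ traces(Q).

Reachable graph of P (5 states):
  u0 = b.a.(0 | 0) + (b.0 + b.0 + a.(0 + 0)) has moves —a→ u1, —b→ u2, —b→ u3
  u1 = 0 + 0 has moves stopped
  u2 = 0 has moves stopped
  u3 = a.(0 | 0) has moves —a→ u4
  u4 = 0 | 0 has moves stopped
Reachable graph of Q (4 states):
  v0 = a.(0 | 0) + (b.0 + b.0 + a.(0 + 0)) has moves —a→ v1, —a→ v2, —b→ v3
  v1 = 0 + 0 has moves stopped
  v2 = 0 | 0 has moves stopped
  v3 = 0 has moves stopped
Trace ⟨ba⟩ through P, begin at {u0}:
  step 1 (b): {u2, u3}
  step 2 (a): {u4}
  — P admits the full trace.
Trace ⟨ba⟩ through Q, begin at {v0}:
  step 1 (b): {v3}
  step 2 (a): no successor for Q

ba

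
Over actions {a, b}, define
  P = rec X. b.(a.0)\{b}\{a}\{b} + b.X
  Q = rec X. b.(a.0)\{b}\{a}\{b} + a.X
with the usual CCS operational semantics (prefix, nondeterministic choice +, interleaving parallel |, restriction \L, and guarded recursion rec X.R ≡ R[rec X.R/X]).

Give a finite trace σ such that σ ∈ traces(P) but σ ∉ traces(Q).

bb

P's transition system — 2 states:
  u0 = rec X. b.(a.0)\{b}\{a}\{b} + b.X → -b-> u0, -b-> u1
  u1 = (a.0)\{b}\{a}\{b} → ·
Q's transition system — 2 states:
  v0 = rec X. b.(a.0)\{b}\{a}\{b} + a.X → -a-> v0, -b-> v1
  v1 = (a.0)\{b}\{a}\{b} → ·
Trace ⟨bb⟩ through P, begin at {u0}:
  [1] b ⇒ {u0, u1}
  [2] b ⇒ {u0, u1}
  ✓ P
Trace ⟨bb⟩ through Q, begin at {v0}:
  [1] b ⇒ {v1}
  [2] b ⇒ no successor for Q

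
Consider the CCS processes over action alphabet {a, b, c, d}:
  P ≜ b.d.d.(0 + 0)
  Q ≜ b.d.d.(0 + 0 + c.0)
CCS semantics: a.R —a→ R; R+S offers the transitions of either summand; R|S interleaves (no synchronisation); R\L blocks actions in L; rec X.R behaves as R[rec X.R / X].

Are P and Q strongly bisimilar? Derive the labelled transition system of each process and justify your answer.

P ≁ Q

P's transition system — 4 states:
  u0 = b.d.d.(0 + 0) ⊢ —b→ u1
  u1 = d.d.(0 + 0) ⊢ —d→ u2
  u2 = d.(0 + 0) ⊢ —d→ u3
  u3 = 0 + 0 ⊢ deadlocked
Q's transition system — 5 states:
  v0 = b.d.d.(0 + 0 + c.0) ⊢ —b→ v1
  v1 = d.d.(0 + 0 + c.0) ⊢ —d→ v2
  v2 = d.(0 + 0 + c.0) ⊢ —d→ v3
  v3 = 0 + 0 + c.0 ⊢ —c→ v4
  v4 = 0 ⊢ deadlocked
Partition-refinement fixed point:
  B0 = {u0}
  B1 = {u1}
  B2 = {u2}
  B3 = {u3, v4}
  B4 = {v0}
  B5 = {v1}
  B6 = {v2}
  B7 = {v3}
u0 ∈ B0, v0 ∈ B4 → different blocks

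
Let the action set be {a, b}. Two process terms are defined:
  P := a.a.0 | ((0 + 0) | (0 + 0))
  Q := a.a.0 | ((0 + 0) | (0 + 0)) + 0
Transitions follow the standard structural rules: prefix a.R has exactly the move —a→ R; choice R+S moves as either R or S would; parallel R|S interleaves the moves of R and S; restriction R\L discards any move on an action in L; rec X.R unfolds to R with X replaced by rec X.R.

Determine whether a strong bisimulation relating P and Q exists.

P ~ Q

LTS(P): 3 reachable states
  p0 = a.a.0 | ((0 + 0) | (0 + 0)) → -a-> p1
  p1 = a.0 | ((0 + 0) | (0 + 0)) → -a-> p2
  p2 = 0 | ((0 + 0) | (0 + 0)) → deadlocked
LTS(Q): 3 reachable states
  q0 = a.a.0 | ((0 + 0) | (0 + 0)) + 0 → -a-> q1
  q1 = a.0 | ((0 + 0) | (0 + 0)) → -a-> q2
  q2 = 0 | ((0 + 0) | (0 + 0)) → deadlocked
Bisimilarity quotient blocks:
  B0 = {p0, q0}
  B1 = {p1, q1}
  B2 = {p2, q2}
p0 ∈ B0, q0 ∈ B0 → same block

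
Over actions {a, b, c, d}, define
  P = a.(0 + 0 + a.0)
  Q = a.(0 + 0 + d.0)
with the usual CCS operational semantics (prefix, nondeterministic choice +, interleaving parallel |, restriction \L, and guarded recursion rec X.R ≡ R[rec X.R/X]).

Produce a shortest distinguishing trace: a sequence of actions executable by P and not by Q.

Reachable graph of P (3 states):
  p0 = a.(0 + 0 + a.0) | --a--▸ p1
  p1 = 0 + 0 + a.0 | --a--▸ p2
  p2 = 0 | (no moves)
Reachable graph of Q (3 states):
  q0 = a.(0 + 0 + d.0) | --a--▸ q1
  q1 = 0 + 0 + d.0 | --d--▸ q2
  q2 = 0 | (no moves)
Run σ = ⟨aa⟩ on P: start {p0}
  [1] a ⇒ {p1}
  [2] a ⇒ {p2}
  ✓ P
Run σ = ⟨aa⟩ on Q: start {q0}
  [1] a ⇒ {q1}
  [2] a ⇒ ∅ (Q stuck)

aa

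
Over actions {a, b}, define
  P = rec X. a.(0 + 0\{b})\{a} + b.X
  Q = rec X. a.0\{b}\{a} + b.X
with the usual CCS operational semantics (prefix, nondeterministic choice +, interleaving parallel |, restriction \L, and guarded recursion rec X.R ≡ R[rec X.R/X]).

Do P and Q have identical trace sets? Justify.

LTS(P): 2 reachable states
  p0 = rec X. a.(0 + 0\{b})\{a} + b.X has moves =a=> p1, =b=> p0
  p1 = (0 + 0\{b})\{a} has moves deadlocked
LTS(Q): 2 reachable states
  q0 = rec X. a.0\{b}\{a} + b.X has moves =a=> q1, =b=> q0
  q1 = 0\{b}\{a} has moves deadlocked
Coarsest stable partition (strong bisimilarity classes):
  B0 = {p0, q0}
  B1 = {p1, q1}
p0 ∈ B0, q0 ∈ B0 → same block
Bisimilar ⇒ trace-equivalent.

traces(P) = traces(Q)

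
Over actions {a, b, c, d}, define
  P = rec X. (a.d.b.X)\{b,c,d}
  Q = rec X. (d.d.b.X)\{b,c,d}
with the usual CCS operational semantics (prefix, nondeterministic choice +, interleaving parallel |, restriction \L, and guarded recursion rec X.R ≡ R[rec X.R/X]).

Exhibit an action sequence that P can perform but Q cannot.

a

LTS(P): 2 reachable states
  p0 = rec X. (a.d.b.X)\{b,c,d} :: =a=> p1
  p1 = (d.b.(rec X. (a.d.b.X)\{b,c,d}))\{b,c,d} :: deadlocked
LTS(Q): 1 reachable states
  q0 = rec X. (d.d.b.X)\{b,c,d} :: deadlocked
Executing a from P (initial set {p0}):
  after a @ step 1: {p1}
  ✓ P
Executing a from Q (initial set {q0}):
  after a @ step 1: ∅  — Q cannot continue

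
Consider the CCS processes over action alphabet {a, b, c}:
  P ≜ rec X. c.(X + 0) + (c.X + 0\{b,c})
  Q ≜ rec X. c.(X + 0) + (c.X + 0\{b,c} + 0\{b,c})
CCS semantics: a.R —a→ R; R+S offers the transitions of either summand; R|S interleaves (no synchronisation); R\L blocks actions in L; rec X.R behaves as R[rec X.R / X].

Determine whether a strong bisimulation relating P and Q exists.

LTS(P): 2 reachable states
  u0 = rec X. c.(X + 0) + (c.X + 0\{b,c}) → --c--▸ u0, --c--▸ u1
  u1 = (rec X. c.(X + 0) + (c.X + 0\{b,c})) + 0 → --c--▸ u0, --c--▸ u1
LTS(Q): 2 reachable states
  v0 = rec X. c.(X + 0) + (c.X + 0\{b,c} + 0\{b,c}) → --c--▸ v0, --c--▸ v1
  v1 = (rec X. c.(X + 0) + (c.X + 0\{b,c} + 0\{b,c})) + 0 → --c--▸ v0, --c--▸ v1
Coarsest stable partition (strong bisimilarity classes):
  B0 = {u0, u1, v0, v1}
u0 ∈ B0, v0 ∈ B0 → same block

bisimilar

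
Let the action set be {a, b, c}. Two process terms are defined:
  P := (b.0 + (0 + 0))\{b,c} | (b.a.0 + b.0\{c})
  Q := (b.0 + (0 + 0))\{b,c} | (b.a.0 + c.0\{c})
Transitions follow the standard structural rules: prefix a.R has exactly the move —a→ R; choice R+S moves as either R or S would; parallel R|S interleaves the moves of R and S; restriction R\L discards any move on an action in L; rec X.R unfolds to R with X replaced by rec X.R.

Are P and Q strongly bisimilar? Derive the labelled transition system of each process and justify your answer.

P's transition system — 4 states:
  p0 = (b.0 + (0 + 0))\{b,c} | (b.a.0 + b.0\{c}) has moves --b--▸ p1, --b--▸ p2
  p1 = (b.0 + (0 + 0))\{b,c} | 0\{c} has moves deadlocked
  p2 = (b.0 + (0 + 0))\{b,c} | a.0 has moves --a--▸ p3
  p3 = (b.0 + (0 + 0))\{b,c} | 0 has moves deadlocked
Q's transition system — 4 states:
  q0 = (b.0 + (0 + 0))\{b,c} | (b.a.0 + c.0\{c}) has moves --b--▸ q1, --c--▸ q2
  q1 = (b.0 + (0 + 0))\{b,c} | a.0 has moves --a--▸ q3
  q2 = (b.0 + (0 + 0))\{b,c} | 0\{c} has moves deadlocked
  q3 = (b.0 + (0 + 0))\{b,c} | 0 has moves deadlocked
Coarsest stable partition (strong bisimilarity classes):
  B0 = {p0}
  B1 = {p2, q1}
  B2 = {p1, p3, q2, q3}
  B3 = {q0}
p0 ∈ B0, q0 ∈ B3 → different blocks

P ≁ Q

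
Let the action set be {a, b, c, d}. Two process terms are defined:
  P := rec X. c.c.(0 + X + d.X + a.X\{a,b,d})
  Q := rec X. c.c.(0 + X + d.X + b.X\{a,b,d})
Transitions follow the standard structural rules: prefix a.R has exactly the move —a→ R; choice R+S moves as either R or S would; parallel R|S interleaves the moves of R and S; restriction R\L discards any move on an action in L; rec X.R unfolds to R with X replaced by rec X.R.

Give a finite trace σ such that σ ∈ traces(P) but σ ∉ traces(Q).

cca

P's transition system — 6 states:
  s0 = rec X. c.c.(0 + X + d.X + a.X\{a,b,d}) → —c→ s1
  s1 = c.(0 + (rec X. c.c.(0 + X + d.X + a.X\{a,b,d})) + d.(rec X. c.c.(0 + X + d.X + a.X\{a,b,d})) + a.(rec X. c.c.(0 + X + d.X + a.X\{a,b,d}))\{a,b,d}) → —c→ s2
  s2 = 0 + (rec X. c.c.(0 + X + d.X + a.X\{a,b,d})) + d.(rec X. c.c.(0 + X + d.X + a.X\{a,b,d})) + a.(rec X. c.c.(0 + X + d.X + a.X\{a,b,d}))\{a,b,d} → —a→ s3, —c→ s1, —d→ s0
  s3 = (rec X. c.c.(0 + X + d.X + a.X\{a,b,d}))\{a,b,d} → —c→ s4
  s4 = (c.(0 + (rec X. c.c.(0 + X + d.X + a.X\{a,b,d})) + d.(rec X. c.c.(0 + X + d.X + a.X\{a,b,d})) + a.(rec X. c.c.(0 + X + d.X + a.X\{a,b,d}))\{a,b,d}))\{a,b,d} → —c→ s5
  s5 = (0 + (rec X. c.c.(0 + X + d.X + a.X\{a,b,d})) + d.(rec X. c.c.(0 + X + d.X + a.X\{a,b,d})) + a.(rec X. c.c.(0 + X + d.X + a.X\{a,b,d}))\{a,b,d})\{a,b,d} → —c→ s4
Q's transition system — 6 states:
  t0 = rec X. c.c.(0 + X + d.X + b.X\{a,b,d}) → —c→ t1
  t1 = c.(0 + (rec X. c.c.(0 + X + d.X + b.X\{a,b,d})) + d.(rec X. c.c.(0 + X + d.X + b.X\{a,b,d})) + b.(rec X. c.c.(0 + X + d.X + b.X\{a,b,d}))\{a,b,d}) → —c→ t2
  t2 = 0 + (rec X. c.c.(0 + X + d.X + b.X\{a,b,d})) + d.(rec X. c.c.(0 + X + d.X + b.X\{a,b,d})) + b.(rec X. c.c.(0 + X + d.X + b.X\{a,b,d}))\{a,b,d} → —b→ t3, —c→ t1, —d→ t0
  t3 = (rec X. c.c.(0 + X + d.X + b.X\{a,b,d}))\{a,b,d} → —c→ t4
  t4 = (c.(0 + (rec X. c.c.(0 + X + d.X + b.X\{a,b,d})) + d.(rec X. c.c.(0 + X + d.X + b.X\{a,b,d})) + b.(rec X. c.c.(0 + X + d.X + b.X\{a,b,d}))\{a,b,d}))\{a,b,d} → —c→ t5
  t5 = (0 + (rec X. c.c.(0 + X + d.X + b.X\{a,b,d})) + d.(rec X. c.c.(0 + X + d.X + b.X\{a,b,d})) + b.(rec X. c.c.(0 + X + d.X + b.X\{a,b,d}))\{a,b,d})\{a,b,d} → —c→ t4
Executing cca from P (initial set {s0}):
  after c @ step 1: {s1}
  after c @ step 2: {s2}
  after a @ step 3: {s3}
  ✓ P
Executing cca from Q (initial set {t0}):
  after c @ step 1: {t1}
  after c @ step 2: {t2}
  after a @ step 3: no successor for Q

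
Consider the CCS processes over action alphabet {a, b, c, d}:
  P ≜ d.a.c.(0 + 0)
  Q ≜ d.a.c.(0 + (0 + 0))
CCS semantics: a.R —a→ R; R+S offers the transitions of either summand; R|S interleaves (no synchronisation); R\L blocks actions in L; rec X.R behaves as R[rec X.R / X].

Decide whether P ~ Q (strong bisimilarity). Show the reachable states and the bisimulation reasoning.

LTS(P): 4 reachable states
  u0 = d.a.c.(0 + 0) → ··d··> u1
  u1 = a.c.(0 + 0) → ··a··> u2
  u2 = c.(0 + 0) → ··c··> u3
  u3 = 0 + 0 → ·
LTS(Q): 4 reachable states
  v0 = d.a.c.(0 + (0 + 0)) → ··d··> v1
  v1 = a.c.(0 + (0 + 0)) → ··a··> v2
  v2 = c.(0 + (0 + 0)) → ··c··> v3
  v3 = 0 + (0 + 0) → ·
Partition-refinement fixed point:
  B0 = {u0, v0}
  B1 = {u1, v1}
  B2 = {u2, v2}
  B3 = {u3, v3}
u0 ∈ B0, v0 ∈ B0 → same block

YES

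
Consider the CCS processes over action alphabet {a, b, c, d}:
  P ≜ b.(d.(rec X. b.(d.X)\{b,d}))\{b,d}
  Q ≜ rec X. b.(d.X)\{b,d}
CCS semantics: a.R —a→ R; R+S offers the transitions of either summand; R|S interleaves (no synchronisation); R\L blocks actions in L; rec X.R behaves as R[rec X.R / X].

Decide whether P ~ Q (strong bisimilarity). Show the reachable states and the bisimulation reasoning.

LTS(P): 2 reachable states
  m0 = b.(d.(rec X. b.(d.X)\{b,d}))\{b,d} ⊢ =b=> m1
  m1 = (d.(rec X. b.(d.X)\{b,d}))\{b,d} ⊢ ∅
LTS(Q): 2 reachable states
  n0 = rec X. b.(d.X)\{b,d} ⊢ =b=> n1
  n1 = (d.(rec X. b.(d.X)\{b,d}))\{b,d} ⊢ ∅
Coarsest stable partition (strong bisimilarity classes):
  B0 = {m0, n0}
  B1 = {m1, n1}
m0 ∈ B0, n0 ∈ B0 → same block

P ~ Q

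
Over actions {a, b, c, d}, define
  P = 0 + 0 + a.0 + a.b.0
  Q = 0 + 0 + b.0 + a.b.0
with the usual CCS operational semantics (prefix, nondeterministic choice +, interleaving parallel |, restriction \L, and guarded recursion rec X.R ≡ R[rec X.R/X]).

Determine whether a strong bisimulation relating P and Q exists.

P's transition system — 3 states:
  u0 = 0 + 0 + a.0 + a.b.0 | =a=> u1, =a=> u2
  u1 = 0 | deadlocked
  u2 = b.0 | =b=> u1
Q's transition system — 3 states:
  v0 = 0 + 0 + b.0 + a.b.0 | =a=> v1, =b=> v2
  v1 = b.0 | =b=> v2
  v2 = 0 | deadlocked
Coarsest stable partition (strong bisimilarity classes):
  B0 = {u0}
  B1 = {u1, v2}
  B2 = {u2, v1}
  B3 = {v0}
u0 ∈ B0, v0 ∈ B3 → different blocks

not bisimilar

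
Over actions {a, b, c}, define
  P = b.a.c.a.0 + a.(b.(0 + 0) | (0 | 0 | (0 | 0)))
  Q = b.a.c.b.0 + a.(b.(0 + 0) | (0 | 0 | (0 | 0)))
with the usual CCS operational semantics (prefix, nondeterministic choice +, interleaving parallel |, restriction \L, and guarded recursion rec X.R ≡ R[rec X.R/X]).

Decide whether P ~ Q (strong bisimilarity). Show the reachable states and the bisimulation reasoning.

not bisimilar

P's transition system — 7 states:
  u0 = b.a.c.a.0 + a.(b.(0 + 0) | (0 | 0 | (0 | 0))) has moves --a--▸ u1, --b--▸ u2
  u1 = b.(0 + 0) | (0 | 0 | (0 | 0)) has moves --b--▸ u3
  u2 = a.c.a.0 has moves --a--▸ u4
  u3 = (0 + 0) | (0 | 0 | (0 | 0)) has moves ·
  u4 = c.a.0 has moves --c--▸ u5
  u5 = a.0 has moves --a--▸ u6
  u6 = 0 has moves ·
Q's transition system — 7 states:
  v0 = b.a.c.b.0 + a.(b.(0 + 0) | (0 | 0 | (0 | 0))) has moves --a--▸ v1, --b--▸ v2
  v1 = b.(0 + 0) | (0 | 0 | (0 | 0)) has moves --b--▸ v3
  v2 = a.c.b.0 has moves --a--▸ v4
  v3 = (0 + 0) | (0 | 0 | (0 | 0)) has moves ·
  v4 = c.b.0 has moves --c--▸ v5
  v5 = b.0 has moves --b--▸ v6
  v6 = 0 has moves ·
Partition-refinement fixed point:
  B0 = {u0}
  B1 = {u1, v1, v5}
  B2 = {u3, u6, v3, v6}
  B3 = {u2}
  B4 = {u4}
  B5 = {u5}
  B6 = {v0}
  B7 = {v2}
  B8 = {v4}
u0 ∈ B0, v0 ∈ B6 → different blocks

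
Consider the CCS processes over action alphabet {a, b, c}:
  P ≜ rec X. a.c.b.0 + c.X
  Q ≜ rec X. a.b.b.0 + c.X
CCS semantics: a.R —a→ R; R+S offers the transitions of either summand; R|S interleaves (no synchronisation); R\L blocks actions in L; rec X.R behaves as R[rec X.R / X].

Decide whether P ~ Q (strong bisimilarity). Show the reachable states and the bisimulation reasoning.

P's transition system — 4 states:
  s0 = rec X. a.c.b.0 + c.X :: —a→ s1, —c→ s0
  s1 = c.b.0 :: —c→ s2
  s2 = b.0 :: —b→ s3
  s3 = 0 :: (no moves)
Q's transition system — 4 states:
  t0 = rec X. a.b.b.0 + c.X :: —a→ t1, —c→ t0
  t1 = b.b.0 :: —b→ t2
  t2 = b.0 :: —b→ t3
  t3 = 0 :: (no moves)
Partition-refinement fixed point:
  B0 = {s0}
  B1 = {s1}
  B2 = {s2, t2}
  B3 = {s3, t3}
  B4 = {t0}
  B5 = {t1}
s0 ∈ B0, t0 ∈ B4 → different blocks

NO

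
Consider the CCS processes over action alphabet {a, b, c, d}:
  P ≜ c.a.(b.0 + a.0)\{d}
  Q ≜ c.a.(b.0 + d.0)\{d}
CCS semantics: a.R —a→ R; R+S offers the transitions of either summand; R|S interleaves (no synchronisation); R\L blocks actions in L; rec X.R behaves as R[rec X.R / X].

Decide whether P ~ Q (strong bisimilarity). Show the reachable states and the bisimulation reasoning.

P's transition system — 4 states:
  s0 = c.a.(b.0 + a.0)\{d} ⊢ —c→ s1
  s1 = a.(b.0 + a.0)\{d} ⊢ —a→ s2
  s2 = (b.0 + a.0)\{d} ⊢ —a→ s3, —b→ s3
  s3 = 0\{d} ⊢ ∅
Q's transition system — 4 states:
  t0 = c.a.(b.0 + d.0)\{d} ⊢ —c→ t1
  t1 = a.(b.0 + d.0)\{d} ⊢ —a→ t2
  t2 = (b.0 + d.0)\{d} ⊢ —b→ t3
  t3 = 0\{d} ⊢ ∅
Bisimilarity quotient blocks:
  B0 = {s0}
  B1 = {s1}
  B2 = {s2}
  B3 = {s3, t3}
  B4 = {t0}
  B5 = {t1}
  B6 = {t2}
s0 ∈ B0, t0 ∈ B4 → different blocks

NO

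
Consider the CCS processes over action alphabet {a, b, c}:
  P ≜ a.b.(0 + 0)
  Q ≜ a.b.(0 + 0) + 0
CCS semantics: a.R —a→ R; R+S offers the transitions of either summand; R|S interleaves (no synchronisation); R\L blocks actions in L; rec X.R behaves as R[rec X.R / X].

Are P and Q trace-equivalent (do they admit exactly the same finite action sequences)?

trace-equivalent

Reachable graph of P (3 states):
  s0 = a.b.(0 + 0) | -a-> s1
  s1 = b.(0 + 0) | -b-> s2
  s2 = 0 + 0 | stopped
Reachable graph of Q (3 states):
  t0 = a.b.(0 + 0) + 0 | -a-> t1
  t1 = b.(0 + 0) | -b-> t2
  t2 = 0 + 0 | stopped
Coarsest stable partition (strong bisimilarity classes):
  B0 = {s0, t0}
  B1 = {s1, t1}
  B2 = {s2, t2}
s0 ∈ B0, t0 ∈ B0 → same block
Bisimilar ⇒ trace-equivalent.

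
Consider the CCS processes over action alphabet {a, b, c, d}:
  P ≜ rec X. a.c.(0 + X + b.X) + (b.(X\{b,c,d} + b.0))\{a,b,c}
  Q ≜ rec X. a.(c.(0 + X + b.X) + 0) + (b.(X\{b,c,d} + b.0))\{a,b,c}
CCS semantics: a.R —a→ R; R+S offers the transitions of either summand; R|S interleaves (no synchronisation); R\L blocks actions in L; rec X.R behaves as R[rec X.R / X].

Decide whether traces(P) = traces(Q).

P's transition system — 3 states:
  u0 = rec X. a.c.(0 + X + b.X) + (b.(X\{b,c,d} + b.0))\{a,b,c} → —a→ u1
  u1 = c.(0 + (rec X. a.c.(0 + X + b.X) + (b.(X\{b,c,d} + b.0))\{a,b,c}) + b.(rec X. a.c.(0 + X + b.X) + (b.(X\{b,c,d} + b.0))\{a,b,c})) → —c→ u2
  u2 = 0 + (rec X. a.c.(0 + X + b.X) + (b.(X\{b,c,d} + b.0))\{a,b,c}) + b.(rec X. a.c.(0 + X + b.X) + (b.(X\{b,c,d} + b.0))\{a,b,c}) → —a→ u1, —b→ u0
Q's transition system — 3 states:
  v0 = rec X. a.(c.(0 + X + b.X) + 0) + (b.(X\{b,c,d} + b.0))\{a,b,c} → —a→ v1
  v1 = c.(0 + (rec X. a.(c.(0 + X + b.X) + 0) + (b.(X\{b,c,d} + b.0))\{a,b,c}) + b.(rec X. a.(c.(0 + X + b.X) + 0) + (b.(X\{b,c,d} + b.0))\{a,b,c})) + 0 → —c→ v2
  v2 = 0 + (rec X. a.(c.(0 + X + b.X) + 0) + (b.(X\{b,c,d} + b.0))\{a,b,c}) + b.(rec X. a.(c.(0 + X + b.X) + 0) + (b.(X\{b,c,d} + b.0))\{a,b,c}) → —a→ v1, —b→ v0
Partition-refinement fixed point:
  B0 = {u0, v0}
  B1 = {u1, v1}
  B2 = {u2, v2}
u0 ∈ B0, v0 ∈ B0 → same block
Bisimilar ⇒ trace-equivalent.

trace-equivalent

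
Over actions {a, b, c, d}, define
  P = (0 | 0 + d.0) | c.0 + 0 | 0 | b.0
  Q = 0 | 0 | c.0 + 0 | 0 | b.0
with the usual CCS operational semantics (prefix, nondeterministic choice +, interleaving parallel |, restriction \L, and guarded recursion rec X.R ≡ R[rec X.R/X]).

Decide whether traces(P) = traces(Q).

Reachable graph of P (5 states):
  p0 = (0 | 0 + d.0) | c.0 + 0 | 0 | b.0 :: =b=> p1, =c=> p2, =d=> p3
  p1 = 0 | 0 | 0 :: (no moves)
  p2 = (0 | 0 + d.0) | 0 :: =d=> p4
  p3 = 0 | c.0 :: =c=> p4
  p4 = 0 | 0 :: (no moves)
Reachable graph of Q (2 states):
  q0 = 0 | 0 | c.0 + 0 | 0 | b.0 :: =b=> q1, =c=> q1
  q1 = 0 | 0 | 0 :: (no moves)
Run σ = ⟨d⟩ on P: start {p0}
  step 1 (d): {p3}
  P completes σ.
Run σ = ⟨d⟩ on Q: start {q0}
  step 1 (d): no successor for Q

NO — witness ⟨d⟩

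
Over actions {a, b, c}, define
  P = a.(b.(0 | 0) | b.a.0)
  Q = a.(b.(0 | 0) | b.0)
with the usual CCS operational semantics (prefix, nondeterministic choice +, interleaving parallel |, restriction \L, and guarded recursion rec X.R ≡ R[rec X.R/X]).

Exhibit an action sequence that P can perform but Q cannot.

P's transition system — 7 states:
  m0 = a.(b.(0 | 0) | b.a.0) → =a=> m1
  m1 = b.(0 | 0) | b.a.0 → =b=> m2, =b=> m3
  m2 = 0 | 0 | b.a.0 → =b=> m4
  m3 = b.(0 | 0) | a.0 → =a=> m5, =b=> m4
  m4 = 0 | 0 | a.0 → =a=> m6
  m5 = b.(0 | 0) | 0 → =b=> m6
  m6 = 0 | 0 | 0 → (no moves)
Q's transition system — 5 states:
  n0 = a.(b.(0 | 0) | b.0) → =a=> n1
  n1 = b.(0 | 0) | b.0 → =b=> n2, =b=> n3
  n2 = 0 | 0 | b.0 → =b=> n4
  n3 = b.(0 | 0) | 0 → =b=> n4
  n4 = 0 | 0 | 0 → (no moves)
Trace ⟨aba⟩ through P, begin at {m0}:
  after a @ step 1: {m1}
  after b @ step 2: {m2, m3}
  after a @ step 3: {m5}
  P completes σ.
Trace ⟨aba⟩ through Q, begin at {n0}:
  after a @ step 1: {n1}
  after b @ step 2: {n2, n3}
  after a @ step 3: no successor for Q

aba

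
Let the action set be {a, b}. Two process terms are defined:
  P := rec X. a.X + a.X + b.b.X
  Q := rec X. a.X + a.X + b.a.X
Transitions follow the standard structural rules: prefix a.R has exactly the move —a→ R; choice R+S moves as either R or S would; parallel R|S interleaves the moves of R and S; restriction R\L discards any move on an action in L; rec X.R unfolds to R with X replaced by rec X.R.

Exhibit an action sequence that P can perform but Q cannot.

bb

Reachable graph of P (2 states):
  p0 = rec X. a.X + a.X + b.b.X → --a--▸ p0, --b--▸ p1
  p1 = b.(rec X. a.X + a.X + b.b.X) → --b--▸ p0
Reachable graph of Q (2 states):
  q0 = rec X. a.X + a.X + b.a.X → --a--▸ q0, --b--▸ q1
  q1 = a.(rec X. a.X + a.X + b.a.X) → --a--▸ q0
Trace ⟨bb⟩ through P, begin at {p0}:
  step 1 (b): {p1}
  step 2 (b): {p0}
  P completes σ.
Trace ⟨bb⟩ through Q, begin at {q0}:
  step 1 (b): {q1}
  step 2 (b): no successor for Q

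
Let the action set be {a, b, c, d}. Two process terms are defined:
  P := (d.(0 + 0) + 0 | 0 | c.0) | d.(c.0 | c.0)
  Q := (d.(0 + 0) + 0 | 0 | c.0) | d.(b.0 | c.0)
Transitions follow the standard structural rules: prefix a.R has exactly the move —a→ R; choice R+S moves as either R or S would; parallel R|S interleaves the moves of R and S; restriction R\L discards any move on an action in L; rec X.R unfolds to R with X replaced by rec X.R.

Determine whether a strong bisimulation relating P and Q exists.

Reachable graph of P (15 states):
  s0 = (d.(0 + 0) + 0 | 0 | c.0) | d.(c.0 | c.0) has moves ··c··> s1, ··d··> s2, ··d··> s3
  s1 = 0 | 0 | 0 | d.(c.0 | c.0) has moves ··d··> s4
  s2 = (0 + 0) | d.(c.0 | c.0) has moves ··d··> s5
  s3 = (d.(0 + 0) + 0 | 0 | c.0) | (c.0 | c.0) has moves ··c··> s4, ··c··> s6, ··c··> s7, ··d··> s5
  s4 = 0 | 0 | 0 | (c.0 | c.0) has moves ··c··> s8, ··c··> s9
  s5 = (0 + 0) | (c.0 | c.0) has moves ··c··> s10, ··c··> s11
  s6 = (d.(0 + 0) + 0 | 0 | c.0) | (0 | c.0) has moves ··c··> s12, ··c··> s8, ··d··> s10
  s7 = (d.(0 + 0) + 0 | 0 | c.0) | (c.0 | 0) has moves ··c··> s12, ··c··> s9, ··d··> s11
  s8 = 0 | 0 | 0 | (0 | c.0) has moves ··c··> s13
  s9 = 0 | 0 | 0 | (c.0 | 0) has moves ··c··> s13
  s10 = (0 + 0) | (0 | c.0) has moves ··c··> s14
  s11 = (0 + 0) | (c.0 | 0) has moves ··c··> s14
  s12 = (d.(0 + 0) + 0 | 0 | c.0) | (0 | 0) has moves ··c··> s13, ··d··> s14
  s13 = 0 | 0 | 0 | (0 | 0) has moves stopped
  s14 = (0 + 0) | (0 | 0) has moves stopped
Reachable graph of Q (15 states):
  t0 = (d.(0 + 0) + 0 | 0 | c.0) | d.(b.0 | c.0) has moves ··c··> t1, ··d··> t2, ··d··> t3
  t1 = 0 | 0 | 0 | d.(b.0 | c.0) has moves ··d··> t4
  t2 = (0 + 0) | d.(b.0 | c.0) has moves ··d··> t5
  t3 = (d.(0 + 0) + 0 | 0 | c.0) | (b.0 | c.0) has moves ··b··> t6, ··c··> t4, ··c··> t7, ··d··> t5
  t4 = 0 | 0 | 0 | (b.0 | c.0) has moves ··b··> t8, ··c··> t9
  t5 = (0 + 0) | (b.0 | c.0) has moves ··b··> t10, ··c··> t11
  t6 = (d.(0 + 0) + 0 | 0 | c.0) | (0 | c.0) has moves ··c··> t12, ··c··> t8, ··d··> t10
  t7 = (d.(0 + 0) + 0 | 0 | c.0) | (b.0 | 0) has moves ··b··> t12, ··c··> t9, ··d··> t11
  t8 = 0 | 0 | 0 | (0 | c.0) has moves ··c··> t13
  t9 = 0 | 0 | 0 | (b.0 | 0) has moves ··b··> t13
  t10 = (0 + 0) | (0 | c.0) has moves ··c··> t14
  t11 = (0 + 0) | (b.0 | 0) has moves ··b··> t14
  t12 = (d.(0 + 0) + 0 | 0 | c.0) | (0 | 0) has moves ··c··> t13, ··d··> t14
  t13 = 0 | 0 | 0 | (0 | 0) has moves stopped
  t14 = (0 + 0) | (0 | 0) has moves stopped
Coarsest stable partition (strong bisimilarity classes):
  B0 = {s0}
  B1 = {s1, s2}
  B2 = {s4, s5}
  B3 = {s10, s11, s8, s9, t10, t8}
  B4 = {s13, s14, t13, t14}
  B5 = {s3}
  B6 = {s6, s7, t6}
  B7 = {s12, t12}
  B8 = {t0}
  B9 = {t3}
  B10 = {t7}
  B11 = {t11, t9}
  B12 = {t4, t5}
  B13 = {t1, t2}
s0 ∈ B0, t0 ∈ B8 → different blocks

P ≁ Q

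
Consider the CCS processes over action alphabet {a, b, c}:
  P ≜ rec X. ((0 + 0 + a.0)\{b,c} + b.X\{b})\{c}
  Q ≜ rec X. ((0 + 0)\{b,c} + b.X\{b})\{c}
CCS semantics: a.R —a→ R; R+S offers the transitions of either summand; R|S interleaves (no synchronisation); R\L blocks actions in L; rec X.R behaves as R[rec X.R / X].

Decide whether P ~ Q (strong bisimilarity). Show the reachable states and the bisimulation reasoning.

LTS(P): 4 reachable states
  p0 = rec X. ((0 + 0 + a.0)\{b,c} + b.X\{b})\{c} :: —a→ p1, —b→ p2
  p1 = 0\{b,c}\{c} :: deadlocked
  p2 = (rec X. ((0 + 0 + a.0)\{b,c} + b.X\{b})\{c})\{b}\{c} :: —a→ p3
  p3 = 0\{b,c}\{c}\{b}\{c} :: deadlocked
LTS(Q): 2 reachable states
  q0 = rec X. ((0 + 0)\{b,c} + b.X\{b})\{c} :: —b→ q1
  q1 = (rec X. ((0 + 0)\{b,c} + b.X\{b})\{c})\{b}\{c} :: deadlocked
Bisimilarity quotient blocks:
  B0 = {p0}
  B1 = {p2}
  B2 = {p1, p3, q1}
  B3 = {q0}
p0 ∈ B0, q0 ∈ B3 → different blocks

not bisimilar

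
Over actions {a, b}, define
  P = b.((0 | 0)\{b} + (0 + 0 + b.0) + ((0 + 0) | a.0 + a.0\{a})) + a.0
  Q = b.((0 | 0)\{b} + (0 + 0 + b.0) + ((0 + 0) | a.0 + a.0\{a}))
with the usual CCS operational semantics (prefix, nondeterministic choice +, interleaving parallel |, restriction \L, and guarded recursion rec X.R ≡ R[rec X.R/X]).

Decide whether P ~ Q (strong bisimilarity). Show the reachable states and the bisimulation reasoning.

NO

LTS(P): 5 reachable states
  u0 = b.((0 | 0)\{b} + (0 + 0 + b.0) + ((0 + 0) | a.0 + a.0\{a})) + a.0 :: =a=> u1, =b=> u2
  u1 = 0 :: ∅
  u2 = (0 | 0)\{b} + (0 + 0 + b.0) + ((0 + 0) | a.0 + a.0\{a}) :: =a=> u3, =a=> u4, =b=> u1
  u3 = (0 + 0) | 0 :: ∅
  u4 = 0\{a} :: ∅
LTS(Q): 5 reachable states
  v0 = b.((0 | 0)\{b} + (0 + 0 + b.0) + ((0 + 0) | a.0 + a.0\{a})) :: =b=> v1
  v1 = (0 | 0)\{b} + (0 + 0 + b.0) + ((0 + 0) | a.0 + a.0\{a}) :: =a=> v2, =a=> v3, =b=> v4
  v2 = (0 + 0) | 0 :: ∅
  v3 = 0\{a} :: ∅
  v4 = 0 :: ∅
Coarsest stable partition (strong bisimilarity classes):
  B0 = {u0}
  B1 = {u1, u3, u4, v2, v3, v4}
  B2 = {u2, v1}
  B3 = {v0}
u0 ∈ B0, v0 ∈ B3 → different blocks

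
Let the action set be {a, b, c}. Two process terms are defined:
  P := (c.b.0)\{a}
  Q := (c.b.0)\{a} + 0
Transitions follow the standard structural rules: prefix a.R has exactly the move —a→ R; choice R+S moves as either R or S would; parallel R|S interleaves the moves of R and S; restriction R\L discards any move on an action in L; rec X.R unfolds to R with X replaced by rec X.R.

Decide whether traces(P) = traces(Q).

Reachable graph of P (3 states):
  u0 = (c.b.0)\{a} :: ··c··> u1
  u1 = (b.0)\{a} :: ··b··> u2
  u2 = 0\{a} :: deadlocked
Reachable graph of Q (3 states):
  v0 = (c.b.0)\{a} + 0 :: ··c··> v1
  v1 = (b.0)\{a} :: ··b··> v2
  v2 = 0\{a} :: deadlocked
Bisimilarity quotient blocks:
  B0 = {u0, v0}
  B1 = {u1, v1}
  B2 = {u2, v2}
u0 ∈ B0, v0 ∈ B0 → same block
Bisimilar ⇒ trace-equivalent.

YES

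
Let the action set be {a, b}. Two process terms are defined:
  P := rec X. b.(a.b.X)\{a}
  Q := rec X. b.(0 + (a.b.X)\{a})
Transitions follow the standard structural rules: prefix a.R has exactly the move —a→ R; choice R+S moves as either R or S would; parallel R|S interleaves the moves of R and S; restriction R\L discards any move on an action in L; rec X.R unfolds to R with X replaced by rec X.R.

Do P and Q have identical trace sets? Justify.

traces(P) = traces(Q)

Reachable graph of P (2 states):
  p0 = rec X. b.(a.b.X)\{a} | =b=> p1
  p1 = (a.b.(rec X. b.(a.b.X)\{a}))\{a} | ∅
Reachable graph of Q (2 states):
  q0 = rec X. b.(0 + (a.b.X)\{a}) | =b=> q1
  q1 = 0 + (a.b.(rec X. b.(0 + (a.b.X)\{a})))\{a} | ∅
Coarsest stable partition (strong bisimilarity classes):
  B0 = {p0, q0}
  B1 = {p1, q1}
p0 ∈ B0, q0 ∈ B0 → same block
Bisimilar ⇒ trace-equivalent.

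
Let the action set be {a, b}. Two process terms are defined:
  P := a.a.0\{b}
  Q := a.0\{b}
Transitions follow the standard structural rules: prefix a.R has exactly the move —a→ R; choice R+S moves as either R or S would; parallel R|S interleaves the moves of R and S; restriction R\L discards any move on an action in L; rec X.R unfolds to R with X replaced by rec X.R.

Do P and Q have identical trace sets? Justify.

P's transition system — 3 states:
  m0 = a.a.0\{b} :: --a--▸ m1
  m1 = a.0\{b} :: --a--▸ m2
  m2 = 0\{b} :: ·
Q's transition system — 2 states:
  n0 = a.0\{b} :: --a--▸ n1
  n1 = 0\{b} :: ·
Trace ⟨aa⟩ through P, begin at {m0}:
  after a @ step 1: {m1}
  after a @ step 2: {m2}
  ✓ P
Trace ⟨aa⟩ through Q, begin at {n0}:
  after a @ step 1: {n1}
  after a @ step 2: ∅ (Q stuck)

trace-distinct — witness ⟨aa⟩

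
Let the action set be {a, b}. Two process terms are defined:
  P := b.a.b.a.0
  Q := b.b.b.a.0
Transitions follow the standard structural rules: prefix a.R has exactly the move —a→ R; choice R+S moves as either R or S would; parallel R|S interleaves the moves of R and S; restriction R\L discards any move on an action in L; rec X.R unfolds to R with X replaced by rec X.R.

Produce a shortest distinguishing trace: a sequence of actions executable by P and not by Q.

ba

P's transition system — 5 states:
  u0 = b.a.b.a.0 has moves —b→ u1
  u1 = a.b.a.0 has moves —a→ u2
  u2 = b.a.0 has moves —b→ u3
  u3 = a.0 has moves —a→ u4
  u4 = 0 has moves ∅
Q's transition system — 5 states:
  v0 = b.b.b.a.0 has moves —b→ v1
  v1 = b.b.a.0 has moves —b→ v2
  v2 = b.a.0 has moves —b→ v3
  v3 = a.0 has moves —a→ v4
  v4 = 0 has moves ∅
Trace ⟨ba⟩ through P, begin at {u0}:
  [1] b ⇒ {u1}
  [2] a ⇒ {u2}
  P completes σ.
Trace ⟨ba⟩ through Q, begin at {v0}:
  [1] b ⇒ {v1}
  [2] a ⇒ ∅  — Q cannot continue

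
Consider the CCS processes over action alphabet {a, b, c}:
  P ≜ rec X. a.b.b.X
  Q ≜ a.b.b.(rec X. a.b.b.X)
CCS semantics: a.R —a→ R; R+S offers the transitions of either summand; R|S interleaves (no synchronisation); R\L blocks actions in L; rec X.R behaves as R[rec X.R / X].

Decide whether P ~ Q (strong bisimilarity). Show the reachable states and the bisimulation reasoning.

P ~ Q

P's transition system — 3 states:
  p0 = rec X. a.b.b.X → —a→ p1
  p1 = b.b.(rec X. a.b.b.X) → —b→ p2
  p2 = b.(rec X. a.b.b.X) → —b→ p0
Q's transition system — 4 states:
  q0 = a.b.b.(rec X. a.b.b.X) → —a→ q1
  q1 = b.b.(rec X. a.b.b.X) → —b→ q2
  q2 = b.(rec X. a.b.b.X) → —b→ q3
  q3 = rec X. a.b.b.X → —a→ q1
Bisimilarity quotient blocks:
  B0 = {p0, q0, q3}
  B1 = {p1, q1}
  B2 = {p2, q2}
p0 ∈ B0, q0 ∈ B0 → same block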